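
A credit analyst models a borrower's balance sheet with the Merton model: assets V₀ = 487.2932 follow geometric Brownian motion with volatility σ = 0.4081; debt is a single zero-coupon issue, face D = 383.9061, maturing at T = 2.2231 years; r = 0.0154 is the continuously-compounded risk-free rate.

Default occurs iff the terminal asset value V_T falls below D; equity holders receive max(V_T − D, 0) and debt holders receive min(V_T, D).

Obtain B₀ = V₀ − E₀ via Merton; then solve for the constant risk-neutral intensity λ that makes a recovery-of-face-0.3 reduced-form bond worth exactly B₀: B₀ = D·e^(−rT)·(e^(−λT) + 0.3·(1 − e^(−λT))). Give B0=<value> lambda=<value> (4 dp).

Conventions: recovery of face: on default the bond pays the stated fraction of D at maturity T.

B0=316.8019 lambda=0.1053

Work the structural quantities from V₀ = 487.2932 against face 383.9061:
d₁ = [ln(V₀/D) + (r + σ²/2)T] / (σ√T)
   = [ln(487.2932/383.9061) + (0.0154 + 0.5·0.4081²)·2.2231] / (0.4081·√2.2231)
   = [0.238468 + 0.219360] / 0.608480 = 0.752412
d₂ = d₁ − σ√T = 0.752412 − 0.608480 = 0.143932
N(d₁) = 0.774098,  N(d₂) = 0.557223,  e^(−rT) = 0.966344
E₀ = V₀·N(d₁) − D·e^(−rT)·N(d₂)
   = 487.2932·0.774098 − 383.9061·0.966344·0.557223 = 170.491338
B₀ = V₀ − E₀ = 487.2932 − 170.491338 = 316.801862
e^(−λT) = (B₀·e^(rT)/D − 0.3)/(1 − 0.3) = (316.8019·1.034829/383.9061 − 0.3)/0.7 = 0.79135353
λ = −ln(0.79135353)/2.2231 = 0.105263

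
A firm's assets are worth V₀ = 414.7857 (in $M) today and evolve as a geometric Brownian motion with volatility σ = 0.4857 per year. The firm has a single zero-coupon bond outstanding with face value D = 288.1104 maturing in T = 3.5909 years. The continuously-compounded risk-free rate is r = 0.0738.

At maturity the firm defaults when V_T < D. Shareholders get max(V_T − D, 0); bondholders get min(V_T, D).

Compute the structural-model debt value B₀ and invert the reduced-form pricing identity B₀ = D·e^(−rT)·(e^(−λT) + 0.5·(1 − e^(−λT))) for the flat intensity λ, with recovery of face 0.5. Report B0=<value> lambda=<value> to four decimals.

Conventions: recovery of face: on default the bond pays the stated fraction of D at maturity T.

With assets at 414.7857 and a single debt payment of 288.1104 at 3.5909 years:
d₁ = [ln(V₀/D) + (r + σ²/2)T] / (σ√T)
   = [ln(414.7857/288.1104) + (0.0738 + 0.5·0.4857²)·3.5909] / (0.4857·√3.5909)
   = [0.364418 + 0.688563] / 0.920385 = 1.144066
d₂ = d₁ − σ√T = 1.144066 − 0.920385 = 0.223680
N(d₁) = 0.873702,  N(d₂) = 0.588497,  e^(−rT) = 0.767199
E₀ = V₀·N(d₁) − D·e^(−rT)·N(d₂)
   = 414.7857·0.873702 − 288.1104·0.767199·0.588497 = 232.318741
B₀ = V₀ − E₀ = 414.7857 − 232.318741 = 182.466959
e^(−λT) = (B₀·e^(rT)/D − 0.5)/(1 − 0.5) = (182.4670·1.303442/288.1104 − 0.5)/0.5 = 0.65100005
λ = −ln(0.65100005)/3.5909 = 0.119537

B0=182.4670 lambda=0.1195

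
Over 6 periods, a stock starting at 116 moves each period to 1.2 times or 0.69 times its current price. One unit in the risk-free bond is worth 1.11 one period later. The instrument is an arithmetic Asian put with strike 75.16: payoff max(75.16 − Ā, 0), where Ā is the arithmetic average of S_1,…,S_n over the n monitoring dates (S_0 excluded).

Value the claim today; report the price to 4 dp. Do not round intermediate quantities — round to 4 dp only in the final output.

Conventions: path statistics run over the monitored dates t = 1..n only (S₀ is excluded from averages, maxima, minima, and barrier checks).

price = 0.1562

Risk-neutral up-probability p* = (R−d)/(u−d) = (1.11−0.69)/(1.2−0.69) = 0.8235; the claim prices as the p*-weighted sum of path payoffs discounted by R^6.
Enumerate all 2^6 = 64 price paths (U = up ×1.2, D = down ×0.69); each path with k up-moves has probability p*^k·(1−p*)^(6−k).
DDDDDD: Ā=38.3883, payoff=36.7717, prob=0.000030
UDDDDD: Ā=66.7623, payoff=8.3977, prob=0.000141
DUDDDD: Ā=56.9023, payoff=18.2577, prob=0.000141
UUDDDD: Ā=98.9604, payoff=0.0000, prob=0.000658
DDUDDD: Ā=50.0989, payoff=25.0611, prob=0.000141
UDUDDD: Ā=87.1284, payoff=0.0000, prob=0.000658
DUUDDD: Ā=77.2684, payoff=0.0000, prob=0.000658
UUUDDD: Ā=134.3799, payoff=0.0000, prob=0.003069
DDDUDD: Ā=45.4045, payoff=29.7555, prob=0.000141
UDDUDD: Ā=78.9644, payoff=0.0000, prob=0.000658
DUDUDD: Ā=69.1044, payoff=6.0556, prob=0.000658
UUDUDD: Ā=120.1815, payoff=0.0000, prob=0.003069
DDUUDD: Ā=62.3010, payoff=12.8590, prob=0.000658
UDUUDD: Ā=108.3495, payoff=0.0000, prob=0.003069
DUUUDD: Ā=98.4895, payoff=0.0000, prob=0.003069
UUUUDD: Ā=171.2861, payoff=0.0000, prob=0.014324
DDDDUD: Ā=42.1654, payoff=32.9946, prob=0.000141
UDDDUD: Ā=73.3311, payoff=1.8289, prob=0.000658
DUDDUD: Ā=63.4711, payoff=11.6889, prob=0.000658
UUDDUD: Ā=110.3846, payoff=0.0000, prob=0.003069
DDUDUD: Ā=56.6677, payoff=18.4923, prob=0.000658
UDUDUD: Ā=98.5526, payoff=0.0000, prob=0.003069
DUUDUD: Ā=88.6926, payoff=0.0000, prob=0.003069
UUUDUD: Ā=154.2480, payoff=0.0000, prob=0.014324
DDDUUD: Ā=51.9734, payoff=23.1866, prob=0.000658
UDDUUD: Ā=90.3885, payoff=0.0000, prob=0.003069
DUDUUD: Ā=80.5285, payoff=0.0000, prob=0.003069
UUDUUD: Ā=140.0496, payoff=0.0000, prob=0.014324
DDUUUD: Ā=73.7251, payoff=1.4349, prob=0.003069
UDUUUD: Ā=128.2176, payoff=0.0000, prob=0.014324
DUUUUD: Ā=118.3576, payoff=0.0000, prob=0.014324
UUUUUD: Ā=205.8393, payoff=0.0000, prob=0.066845
DDDDDU: Ā=39.9304, payoff=35.2296, prob=0.000141
UDDDDU: Ā=69.4442, payoff=5.7158, prob=0.000658
DUDDDU: Ā=59.5842, payoff=15.5758, prob=0.000658
UUDDDU: Ā=103.6247, payoff=0.0000, prob=0.003069
DDUDDU: Ā=52.7808, payoff=22.3792, prob=0.000658
UDUDDU: Ā=91.7927, payoff=0.0000, prob=0.003069
DUUDDU: Ā=81.9327, payoff=0.0000, prob=0.003069
UUUDDU: Ā=142.4917, payoff=0.0000, prob=0.014324
DDDUDU: Ā=48.0865, payoff=27.0735, prob=0.000658
UDDUDU: Ā=83.6287, payoff=0.0000, prob=0.003069
DUDUDU: Ā=73.7687, payoff=1.3913, prob=0.003069
UUDUDU: Ā=128.2933, payoff=0.0000, prob=0.014324
DDUUDU: Ā=66.9653, payoff=8.1947, prob=0.003069
UDUUDU: Ā=116.4613, payoff=0.0000, prob=0.014324
DUUUDU: Ā=106.6013, payoff=0.0000, prob=0.014324
UUUUDU: Ā=185.3936, payoff=0.0000, prob=0.066845
DDDDUU: Ā=44.8474, payoff=30.3126, prob=0.000658
UDDDUU: Ā=77.9954, payoff=0.0000, prob=0.003069
DUDDUU: Ā=68.1354, payoff=7.0246, prob=0.003069
UUDDUU: Ā=118.4964, payoff=0.0000, prob=0.014324
DDUDUU: Ā=61.3320, payoff=13.8280, prob=0.003069
UDUDUU: Ā=106.6644, payoff=0.0000, prob=0.014324
DUUDUU: Ā=96.8044, payoff=0.0000, prob=0.014324
UUUDUU: Ā=168.3555, payoff=0.0000, prob=0.066845
DDDUUU: Ā=56.6377, payoff=18.5223, prob=0.003069
UDDUUU: Ā=98.5004, payoff=0.0000, prob=0.014324
DUDUUU: Ā=88.6404, payoff=0.0000, prob=0.014324
UUDUUU: Ā=154.1571, payoff=0.0000, prob=0.066845
DDUUUU: Ā=81.8370, payoff=0.0000, prob=0.014324
UDUUUU: Ā=142.3251, payoff=0.0000, prob=0.066845
DUUUUU: Ā=132.4651, payoff=0.0000, prob=0.066845
UUUUUU: Ā=230.3741, payoff=0.0000, prob=0.311943
Price = Σ prob·payoff / R^6 = 0.292107 / 1.870415 = 0.1562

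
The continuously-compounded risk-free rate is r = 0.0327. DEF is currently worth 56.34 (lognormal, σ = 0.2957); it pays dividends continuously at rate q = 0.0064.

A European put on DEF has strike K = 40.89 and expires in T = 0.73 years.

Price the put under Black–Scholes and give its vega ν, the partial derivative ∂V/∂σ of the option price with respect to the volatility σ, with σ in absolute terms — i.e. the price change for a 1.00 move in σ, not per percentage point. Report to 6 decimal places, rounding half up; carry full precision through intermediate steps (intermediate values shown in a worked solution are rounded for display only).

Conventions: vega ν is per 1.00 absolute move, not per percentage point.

σ√T = 0.2957·√0.73 = 0.252646
d₁ = (ln(S/K) + (r−q+σ²/2)T) / (σ√T) = (ln(56.34/40.89) + (0.0327−0.0064+0.2957²/2)·0.73) / 0.252646 = (0.320519 + 0.051114) / 0.252646 = 1.470963
d₂ = d₁ − σ√T = 1.470963 − 0.252646 = 1.218317
e^{−rT} = 0.976412
e^{−qT} = 0.995339
N(−d₁) = 0.070651,  N(−d₂) = 0.111552
Put price V = K·e^{−rT}·N(−d₂) − S·e^{−qT}·N(−d₁) = 4.453756 − 3.961897 = 0.491859
φ(d₁) = (1/√(2π))·e^{−d₁²/2} = 0.135226
ν = S·e^{−qT}·φ(d₁)·√T = 6.479040

price = 0.491859
ν = 6.479040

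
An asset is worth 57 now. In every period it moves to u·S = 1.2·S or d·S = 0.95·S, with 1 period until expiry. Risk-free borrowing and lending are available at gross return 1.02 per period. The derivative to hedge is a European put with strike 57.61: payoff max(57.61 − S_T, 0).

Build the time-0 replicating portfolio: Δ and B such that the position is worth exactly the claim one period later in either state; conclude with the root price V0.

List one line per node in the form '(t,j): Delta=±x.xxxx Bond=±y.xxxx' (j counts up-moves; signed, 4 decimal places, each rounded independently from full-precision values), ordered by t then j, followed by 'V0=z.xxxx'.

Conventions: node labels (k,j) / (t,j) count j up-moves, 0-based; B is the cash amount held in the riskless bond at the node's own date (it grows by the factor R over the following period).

Under the risk-neutral measure, an up-move has probability p* = (R−d)/(u−d) = 0.2800 and values discount at R = 1.02.
Expiry values: V(1,0)=3.4600, V(1,1)=0.0000
  t=0,j=0: stock 57.0000 → up 68.4000 (V=0.0000), down 54.1500 (V=3.4600). Price 2.4424; hedge Δ=-0.2428, bond B=16.2824.
Verification: the root portfolio costs Δ(0,0)·S0 + B(0,0) = 2.4424, matching V0.

(0,0): Delta=-0.2428 Bond=16.2824
V0=2.4424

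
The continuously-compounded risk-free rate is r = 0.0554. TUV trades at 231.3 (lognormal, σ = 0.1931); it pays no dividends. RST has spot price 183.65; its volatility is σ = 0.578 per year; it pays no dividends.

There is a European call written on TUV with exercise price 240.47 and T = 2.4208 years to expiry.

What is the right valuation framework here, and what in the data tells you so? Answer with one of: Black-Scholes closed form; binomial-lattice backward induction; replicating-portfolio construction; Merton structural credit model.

framework: Black-Scholes closed form

Key observation: with TUV following a GBM at constant σ and r, the European call struck at 240.47 prices in closed form — nothing here needs a stepwise model or a balance sheet.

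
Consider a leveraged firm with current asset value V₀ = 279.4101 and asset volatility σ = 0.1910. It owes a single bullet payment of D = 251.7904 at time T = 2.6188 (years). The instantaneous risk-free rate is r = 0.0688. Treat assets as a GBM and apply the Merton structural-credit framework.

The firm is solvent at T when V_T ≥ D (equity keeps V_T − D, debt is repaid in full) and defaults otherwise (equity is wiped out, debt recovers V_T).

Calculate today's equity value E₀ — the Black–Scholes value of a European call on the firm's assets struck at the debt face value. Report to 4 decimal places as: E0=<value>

Work the structural quantities from V₀ = 279.4101 against face 251.7904:
d₁ = [ln(V₀/D) + (r + σ²/2)T] / (σ√T)
   = [ln(279.4101/251.7904) + (0.0688 + 0.5·0.1910²)·2.6188] / (0.1910·√2.6188)
   = [0.104084 + 0.227942] / 0.309090 = 1.074204
d₂ = d₁ − σ√T = 1.074204 − 0.309090 = 0.765114
N(d₁) = 0.858634,  N(d₂) = 0.777898,  e^(−rT) = 0.835125
E₀ = V₀·N(d₁) − D·e^(−rT)·N(d₂)
   = 279.4101·0.858634 − 251.7904·0.835125·0.777898 = 76.337356

E0=76.3374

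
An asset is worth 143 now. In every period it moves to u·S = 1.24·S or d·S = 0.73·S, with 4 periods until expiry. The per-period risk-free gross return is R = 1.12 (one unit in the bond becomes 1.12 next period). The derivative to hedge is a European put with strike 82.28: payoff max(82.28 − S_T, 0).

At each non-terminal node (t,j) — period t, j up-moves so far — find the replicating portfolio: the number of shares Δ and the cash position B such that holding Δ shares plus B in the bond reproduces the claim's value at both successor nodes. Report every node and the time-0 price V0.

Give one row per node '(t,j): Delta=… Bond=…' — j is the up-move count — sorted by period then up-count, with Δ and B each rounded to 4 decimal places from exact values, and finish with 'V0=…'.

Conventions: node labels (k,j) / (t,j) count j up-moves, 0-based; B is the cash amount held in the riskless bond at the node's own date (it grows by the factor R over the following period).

(0,0): Delta=-0.0201 Bond=3.2912
(1,0): Delta=-0.0952 Bond=11.5250
(1,1): Delta=-0.0065 Bond=1.2743
(2,0): Delta=-0.3870 Bond=35.1463
(2,1): Delta=-0.0423 Bond=6.0654
(2,2): Delta=0.0000 Bond=0.0000
(3,0): Delta=-1.0000 Bond=73.4643
(3,1): Delta=-0.2760 Bond=28.8715
(3,2): Delta=0.0000 Bond=0.0000
(3,3): Delta=0.0000 Bond=0.0000
V0=0.4180

No-arbitrage ⇒ martingale measure with p* = (R−d)/(u−d) = 0.7647.
Payoffs at expiry: V(4,0)=41.6705, V(4,1)=13.2995, V(4,2)=0.0000, V(4,3)=0.0000, V(4,4)=0.0000
Node (3,0) S=55.6294: V=(p*·13.2995+(1−p*)·41.6705)/1.12=17.8349; Δ=(13.2995−41.6705)/(68.9805−40.6095)=-1.0000; B=V−Δ·S=73.4643
Node (3,1) S=94.4938: V=(p*·0.0000+(1−p*)·13.2995)/1.12=2.7940; Δ=(0.0000−13.2995)/(117.1723−68.9805)=-0.2760; B=V−Δ·S=28.8715
Node (3,2) S=160.5101: V=(p*·0.0000+(1−p*)·0.0000)/1.12=0.0000; Δ=(0.0000−0.0000)/(199.0325−117.1723)=0.0000; B=V−Δ·S=0.0000
Node (3,3) S=272.6472: V=(p*·0.0000+(1−p*)·0.0000)/1.12=0.0000; Δ=(0.0000−0.0000)/(338.0826−199.0325)=0.0000; B=V−Δ·S=0.0000
Node (2,0) S=76.2047: V=(p*·2.7940+(1−p*)·17.8349)/1.12=5.6545; Δ=(2.7940−17.8349)/(94.4938−55.6294)=-0.3870; B=V−Δ·S=35.1463
Node (2,1) S=129.4436: V=(p*·0.0000+(1−p*)·2.7940)/1.12=0.5870; Δ=(0.0000−2.7940)/(160.5101−94.4938)=-0.0423; B=V−Δ·S=6.0654
Node (2,2) S=219.8768: V=(p*·0.0000+(1−p*)·0.0000)/1.12=0.0000; Δ=(0.0000−0.0000)/(272.6472−160.5101)=0.0000; B=V−Δ·S=0.0000
Node (1,0) S=104.3900: V=(p*·0.5870+(1−p*)·5.6545)/1.12=1.5887; Δ=(0.5870−5.6545)/(129.4436−76.2047)=-0.0952; B=V−Δ·S=11.5250
Node (1,1) S=177.3200: V=(p*·0.0000+(1−p*)·0.5870)/1.12=0.1233; Δ=(0.0000−0.5870)/(219.8768−129.4436)=-0.0065; B=V−Δ·S=1.2743
Node (0,0) S=143.0000: V=(p*·0.1233+(1−p*)·1.5887)/1.12=0.4180; Δ=(0.1233−1.5887)/(177.3200−104.3900)=-0.0201; B=V−Δ·S=3.2912
As a check, the time-0 holding Δ(0,0)·S0 + B(0,0) comes to 0.4180 — exactly V0.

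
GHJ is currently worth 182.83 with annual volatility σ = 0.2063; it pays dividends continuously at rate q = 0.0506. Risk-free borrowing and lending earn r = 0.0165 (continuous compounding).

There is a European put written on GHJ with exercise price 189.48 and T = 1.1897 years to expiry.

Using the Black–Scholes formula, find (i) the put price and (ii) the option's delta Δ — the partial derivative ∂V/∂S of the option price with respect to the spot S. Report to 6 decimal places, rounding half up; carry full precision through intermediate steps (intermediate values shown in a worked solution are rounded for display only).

price = 23.764973
Δ = -0.555168

σ√T = 0.2063·√1.1897 = 0.225018
d₁ = (ln(S/K) + (r−q+σ²/2)T) / (σ√T) = (ln(182.83/189.48) + (0.0165−0.0506+0.2063²/2)·1.1897) / 0.225018 = (-0.035727 − 0.015252) / 0.225018 = -0.226554
d₂ = d₁ − σ√T = -0.226554 − 0.225018 = -0.451573
e^{−rT} = 0.980561
e^{−qT} = 0.941577
N(−d₁) = 0.589615,  N(−d₂) = 0.674212
Put price V = K·e^{−rT}·N(−d₂) − S·e^{−qT}·N(−d₁) = 125.266323 − 101.501350 = 23.764973
Δ = −e^{−qT}·N(−d₁) = -0.555168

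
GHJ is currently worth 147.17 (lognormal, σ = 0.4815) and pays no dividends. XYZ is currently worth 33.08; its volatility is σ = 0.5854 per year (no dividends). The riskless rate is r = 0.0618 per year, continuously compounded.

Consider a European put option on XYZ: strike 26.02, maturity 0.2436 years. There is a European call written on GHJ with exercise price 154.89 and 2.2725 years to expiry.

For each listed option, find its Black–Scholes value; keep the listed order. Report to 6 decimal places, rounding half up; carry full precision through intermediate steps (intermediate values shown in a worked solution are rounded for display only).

[XYZ put K=26.02]
σ√T = 0.5854·√0.2436 = 0.288929
d₁ = (ln(S/K) + (r+σ²/2)T) / (σ√T) = (ln(33.08/26.02) + (0.0618+0.5854²/2)·0.2436) / 0.288929 = (0.240063 + 0.056795) / 0.288929 = 1.027442
d₂ = d₁ − σ√T = 1.027442 − 0.288929 = 0.738513
e^{−rT} = 0.985058
N(−d₁) = 0.152106,  N(−d₂) = 0.230101
price = K·e^{−rT}·N(−d₂) − S·N(−d₁) = 5.897781 − 5.031674 = 0.866107
[GHJ call K=154.89]
σ√T = 0.4815·√2.2725 = 0.725852
d₁ = (ln(S/K) + (r+σ²/2)T) / (σ√T) = (ln(147.17/154.89) + (0.0618+0.4815²/2)·2.2725) / 0.725852 = (-0.051127 + 0.403871) / 0.725852 = 0.485973
d₂ = d₁ − σ√T = 0.485973 − 0.725852 = -0.239879
e^{−rT} = 0.868975
N(d₁) = 0.686507,  N(d₂) = 0.405212
price = S·N(d₁) − K·e^{−rT}·N(d₂) = 101.033201 − 54.539729 = 46.493472

price(XYZ put K=26.02) = 0.866107
price(GHJ call K=154.89) = 46.493472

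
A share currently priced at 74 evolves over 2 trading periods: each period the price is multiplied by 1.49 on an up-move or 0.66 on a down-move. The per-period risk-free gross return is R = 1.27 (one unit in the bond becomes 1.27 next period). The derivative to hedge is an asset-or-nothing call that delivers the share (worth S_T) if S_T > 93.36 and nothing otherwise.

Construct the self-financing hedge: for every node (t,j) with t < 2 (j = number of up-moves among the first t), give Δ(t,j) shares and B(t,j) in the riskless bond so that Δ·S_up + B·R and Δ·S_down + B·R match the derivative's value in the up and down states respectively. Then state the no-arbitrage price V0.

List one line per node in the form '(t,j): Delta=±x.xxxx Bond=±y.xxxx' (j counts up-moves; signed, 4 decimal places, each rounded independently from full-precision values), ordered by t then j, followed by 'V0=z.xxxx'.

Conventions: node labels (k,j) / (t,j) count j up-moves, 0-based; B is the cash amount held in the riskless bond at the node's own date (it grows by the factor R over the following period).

Since d<R<u, set p* = (R−d)/(u−d) = 0.7349; price each node as the discounted p*-expectation of its children.
Payoffs at expiry: V(2,0)=0.0000, V(2,1)=0.0000, V(2,2)=164.2874
  t=1,j=0: stock 48.8400 → up 72.7716 (V=0.0000), down 32.2344 (V=0.0000). Price 0.0000; hedge Δ=0.0000, bond B=0.0000.
  t=1,j=1: stock 110.2600 → up 164.2874 (V=164.2874), down 72.7716 (V=0.0000). Price 95.0719; hedge Δ=1.7952, bond B=-102.8647.
  t=0,j=0: stock 74.0000 → up 110.2600 (V=95.0719), down 48.8400 (V=0.0000). Price 55.0174; hedge Δ=1.5479, bond B=-59.5271.
Sanity check at the root: Δ(0,0)·S0 + B(0,0) reproduces V0 = 55.0174.

(0,0): Delta=1.5479 Bond=-59.5271
(1,0): Delta=0.0000 Bond=0.0000
(1,1): Delta=1.7952 Bond=-102.8647
V0=55.0174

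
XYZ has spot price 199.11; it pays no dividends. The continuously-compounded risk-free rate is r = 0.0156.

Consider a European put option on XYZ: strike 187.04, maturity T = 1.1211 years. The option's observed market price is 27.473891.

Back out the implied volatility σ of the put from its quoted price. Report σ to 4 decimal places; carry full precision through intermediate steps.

At σ = 0.4317 the Black–Scholes value reproduces the quote:
σ√T = 0.4317·√1.1211 = 0.457093
d₁ = (ln(S/K) + (r+σ²/2)T) / (σ√T) = (ln(199.11/187.04) + (0.0156+0.4317²/2)·1.1211) / 0.457093 = (0.062535 + 0.121956) / 0.457093 = 0.403618
d₂ = d₁ − σ√T = 0.403618 − 0.457093 = -0.053474
e^{−rT} = 0.982663
N(−d₁) = 0.343247,  N(−d₂) = 0.521323
V = K·e^{−rT}·N(−d₂) − S·N(−d₁) = 95.817747 − 68.343856 = 27.473891 (the observed quote) — the price is monotone increasing in volatility, hence this σ is the only solution

sigma = 0.4317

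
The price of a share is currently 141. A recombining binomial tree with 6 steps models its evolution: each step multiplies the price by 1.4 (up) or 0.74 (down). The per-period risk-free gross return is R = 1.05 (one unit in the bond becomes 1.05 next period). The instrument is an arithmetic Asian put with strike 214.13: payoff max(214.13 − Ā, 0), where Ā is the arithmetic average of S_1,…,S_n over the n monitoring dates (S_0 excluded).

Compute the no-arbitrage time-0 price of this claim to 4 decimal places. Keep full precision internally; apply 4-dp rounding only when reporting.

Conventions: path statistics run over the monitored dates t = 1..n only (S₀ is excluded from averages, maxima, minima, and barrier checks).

price = 49.8810

No-arbitrage gives p* = (R−d)/(u−d) = 0.4697: enumerate every path, weight its payoff by its p*-probability, and discount by R^6.
Enumerate all 2^6 = 64 price paths (U = up ×1.4, D = down ×0.74); each path with k up-moves has probability p*^k·(1−p*)^(6−k).
DDDDDD: Ā=55.9017, payoff=158.2283, prob=0.022241
UDDDDD: Ā=105.7600, payoff=108.3700, prob=0.019699
DUDDDD: Ā=90.2500, payoff=123.8800, prob=0.019699
UUDDDD: Ā=170.7433, payoff=43.3867, prob=0.017447
DDUDDD: Ā=78.7726, payoff=135.3574, prob=0.019699
UDUDDD: Ā=149.0293, payoff=65.1007, prob=0.017447
DUUDDD: Ā=133.5193, payoff=80.6107, prob=0.017447
UUUDDD: Ā=252.6041, payoff=0.0000, prob=0.015453
DDDUDD: Ā=70.2793, payoff=143.8507, prob=0.019699
UDDUDD: Ā=132.9609, payoff=81.1691, prob=0.017447
DUDUDD: Ā=117.4509, payoff=96.6791, prob=0.017447
UUDUDD: Ā=222.2045, payoff=0.0000, prob=0.015453
DDUUDD: Ā=105.9735, payoff=108.1565, prob=0.017447
UDUUDD: Ā=200.4905, payoff=13.6395, prob=0.015453
DUUUDD: Ā=184.9805, payoff=29.1495, prob=0.015453
UUUUDD: Ā=349.9630, payoff=0.0000, prob=0.013687
DDDDUD: Ā=63.9943, payoff=150.1357, prob=0.019699
UDDDUD: Ā=121.0703, payoff=93.0597, prob=0.017447
DUDDUD: Ā=105.5603, payoff=108.5697, prob=0.017447
UUDDUD: Ā=199.7088, payoff=14.4212, prob=0.015453
DDUDUD: Ā=94.0829, payoff=120.0471, prob=0.017447
UDUDUD: Ā=177.9948, payoff=36.1352, prob=0.015453
DUUDUD: Ā=162.4848, payoff=51.6452, prob=0.015453
UUUDUD: Ā=307.4036, payoff=0.0000, prob=0.013687
DDDUUD: Ā=85.5897, payoff=128.5403, prob=0.017447
UDDUUD: Ā=161.9264, payoff=52.2036, prob=0.015453
DUDUUD: Ā=146.4164, payoff=67.7136, prob=0.015453
UUDUUD: Ā=277.0040, payoff=0.0000, prob=0.013687
DDUUUD: Ā=134.9390, payoff=79.1910, prob=0.015453
UDUUUD: Ā=255.2900, payoff=0.0000, prob=0.013687
DUUUUD: Ā=239.7800, payoff=0.0000, prob=0.013687
UUUUUD: Ā=453.6378, payoff=0.0000, prob=0.012123
DDDDDU: Ā=59.3434, payoff=154.7866, prob=0.019699
UDDDDU: Ā=112.2713, payoff=101.8587, prob=0.017447
DUDDDU: Ā=96.7613, payoff=117.3687, prob=0.017447
UUDDDU: Ā=183.0619, payoff=31.0681, prob=0.015453
DDUDDU: Ā=85.2839, payoff=128.8461, prob=0.017447
UDUDDU: Ā=161.3479, payoff=52.7821, prob=0.015453
DUUDDU: Ā=145.8379, payoff=68.2921, prob=0.015453
UUUDDU: Ā=275.9096, payoff=0.0000, prob=0.013687
DDDUDU: Ā=76.7906, payoff=137.3394, prob=0.017447
UDDUDU: Ā=145.2796, payoff=68.8504, prob=0.015453
DUDUDU: Ā=129.7696, payoff=84.3604, prob=0.015453
UUDUDU: Ā=245.5100, payoff=0.0000, prob=0.013687
DDUUDU: Ā=118.2922, payoff=95.8378, prob=0.015453
UDUUDU: Ā=223.7960, payoff=0.0000, prob=0.013687
DUUUDU: Ā=208.2860, payoff=5.8440, prob=0.013687
UUUUDU: Ā=394.0546, payoff=0.0000, prob=0.012123
DDDDUU: Ā=70.5056, payoff=143.6244, prob=0.017447
UDDDUU: Ā=133.3890, payoff=80.7410, prob=0.015453
DUDDUU: Ā=117.8790, payoff=96.2510, prob=0.015453
UUDDUU: Ā=223.0143, payoff=0.0000, prob=0.013687
DDUDUU: Ā=106.4016, payoff=107.7284, prob=0.015453
UDUDUU: Ā=201.3003, payoff=12.8297, prob=0.013687
DUUDUU: Ā=185.7903, payoff=28.3397, prob=0.013687
UUUDUU: Ā=351.4952, payoff=0.0000, prob=0.012123
DDDUUU: Ā=97.9083, payoff=116.2217, prob=0.015453
UDDUUU: Ā=185.2319, payoff=28.8981, prob=0.013687
DUDUUU: Ā=169.7219, payoff=44.4081, prob=0.013687
UUDUUU: Ā=321.0956, payoff=0.0000, prob=0.012123
DDUUUU: Ā=158.2445, payoff=55.8855, prob=0.013687
UDUUUU: Ā=299.3816, payoff=0.0000, prob=0.012123
DUUUUU: Ā=283.8716, payoff=0.0000, prob=0.012123
UUUUUU: Ā=537.0543, payoff=0.0000, prob=0.010738
Price = Σ prob·payoff / R^6 = 66.845315 / 1.340096 = 49.8810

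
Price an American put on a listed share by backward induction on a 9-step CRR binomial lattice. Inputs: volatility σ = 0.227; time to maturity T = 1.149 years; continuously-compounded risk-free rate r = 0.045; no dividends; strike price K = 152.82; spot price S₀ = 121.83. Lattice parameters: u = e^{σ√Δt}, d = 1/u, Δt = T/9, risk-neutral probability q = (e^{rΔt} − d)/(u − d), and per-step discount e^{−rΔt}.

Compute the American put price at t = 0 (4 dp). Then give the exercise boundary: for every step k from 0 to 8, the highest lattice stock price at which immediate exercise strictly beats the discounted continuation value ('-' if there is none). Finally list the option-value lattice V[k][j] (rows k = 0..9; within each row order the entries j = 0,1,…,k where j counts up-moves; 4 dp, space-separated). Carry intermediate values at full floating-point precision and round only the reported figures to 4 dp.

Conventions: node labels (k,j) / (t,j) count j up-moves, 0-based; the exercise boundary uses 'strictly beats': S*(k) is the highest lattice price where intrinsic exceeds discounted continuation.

Δt=0.12767  u=1.08449  d=0.92209  q=0.51521  discount=0.99427
step 9 (expiry): payoffs max(K−S,0) = 94.1075 83.7673 71.6062 57.3032 40.4813 20.6968 0.0000 0.0000 0.0000 0.0000
step 8: (k=8,j=0): S=63.6730, K−S=89.1470, hold=88.2715 ⇒ V=89.1470 exercise | (k=8,j=1): S=74.8868, K−S=77.9332, hold=77.0578 ⇒ V=77.9332 exercise | (k=8,j=2): S=88.0755, K−S=64.7445, hold=63.8691 ⇒ V=64.7445 exercise | (k=8,j=3): S=103.5868, K−S=49.2332, hold=48.3577 ⇒ V=49.2332 exercise | (k=8,j=4): S=121.8300, K−S=30.9900, hold=30.1146 ⇒ V=30.9900 exercise | (k=8,j=5): S=143.2860, K−S=9.5340, hold=9.9761 ⇒ V=9.9761 continue | (k=8,j=6): S=168.5208, K−S=0.0000, hold=0.0000 ⇒ V=0.0000 continue | (k=8,j=7): S=198.1998, K−S=0.0000, hold=0.0000 ⇒ V=0.0000 continue | (k=8,j=8): S=233.1057, K−S=0.0000, hold=0.0000 ⇒ V=0.0000 continue  boundary S*=121.8300
step 7: (k=7,j=0): S=69.0527, K−S=83.7673, hold=82.8919 ⇒ V=83.7673 exercise | (k=7,j=1): S=81.2138, K−S=71.6062, hold=70.7307 ⇒ V=71.6062 exercise | (k=7,j=2): S=95.5168, K−S=57.3032, hold=56.4278 ⇒ V=57.3032 exercise | (k=7,j=3): S=112.3387, K−S=40.4813, hold=39.6059 ⇒ V=40.4813 exercise | (k=7,j=4): S=132.1232, K−S=20.6968, hold=20.0478 ⇒ V=20.6968 exercise | (k=7,j=5): S=155.3920, K−S=0.0000, hold=4.8086 ⇒ V=4.8086 continue | (k=7,j=6): S=182.7588, K−S=0.0000, hold=0.0000 ⇒ V=0.0000 continue | (k=7,j=7): S=214.9454, K−S=0.0000, hold=0.0000 ⇒ V=0.0000 continue  boundary S*=132.1232
step 6: (k=6,j=0): S=74.8868, K−S=77.9332, hold=77.0578 ⇒ V=77.9332 exercise | (k=6,j=1): S=88.0755, K−S=64.7445, hold=63.8691 ⇒ V=64.7445 exercise | (k=6,j=2): S=103.5868, K−S=49.2332, hold=48.3577 ⇒ V=49.2332 exercise | (k=6,j=3): S=121.8300, K−S=30.9900, hold=30.1146 ⇒ V=30.9900 exercise | (k=6,j=4): S=143.2860, K−S=9.5340, hold=12.4393 ⇒ V=12.4393 continue | (k=6,j=5): S=168.5208, K−S=0.0000, hold=2.3178 ⇒ V=2.3178 continue | (k=6,j=6): S=198.1998, K−S=0.0000, hold=0.0000 ⇒ V=0.0000 continue  boundary S*=121.8300
step 5: (k=5,j=0): S=81.2138, K−S=71.6062, hold=70.7307 ⇒ V=71.6062 exercise | (k=5,j=1): S=95.5168, K−S=57.3032, hold=56.4278 ⇒ V=57.3032 exercise | (k=5,j=2): S=112.3387, K−S=40.4813, hold=39.6059 ⇒ V=40.4813 exercise | (k=5,j=3): S=132.1232, K−S=20.6968, hold=21.3097 ⇒ V=21.3097 continue | (k=5,j=4): S=155.3920, K−S=0.0000, hold=7.1832 ⇒ V=7.1832 continue | (k=5,j=5): S=182.7588, K−S=0.0000, hold=1.1172 ⇒ V=1.1172 continue  boundary S*=112.3387
step 4: (k=4,j=0): S=88.0755, K−S=64.7445, hold=63.8691 ⇒ V=64.7445 exercise | (k=4,j=1): S=103.5868, K−S=49.2332, hold=48.3577 ⇒ V=49.2332 exercise | (k=4,j=2): S=121.8300, K−S=30.9900, hold=30.4285 ⇒ V=30.9900 exercise | (k=4,j=3): S=143.2860, K−S=9.5340, hold=13.9511 ⇒ V=13.9511 continue | (k=4,j=4): S=168.5208, K−S=0.0000, hold=4.0347 ⇒ V=4.0347 continue  boundary S*=121.8300
step 3: (k=3,j=0): S=95.5168, K−S=57.3032, hold=56.4278 ⇒ V=57.3032 exercise | (k=3,j=1): S=112.3387, K−S=40.4813, hold=39.6059 ⇒ V=40.4813 exercise | (k=3,j=2): S=132.1232, K−S=20.6968, hold=22.0841 ⇒ V=22.0841 continue | (k=3,j=3): S=155.3920, K−S=0.0000, hold=8.7914 ⇒ V=8.7914 continue  boundary S*=112.3387
step 2: (k=2,j=0): S=103.5868, K−S=49.2332, hold=48.3577 ⇒ V=49.2332 exercise | (k=2,j=1): S=121.8300, K−S=30.9900, hold=30.8252 ⇒ V=30.9900 exercise | (k=2,j=2): S=143.2860, K−S=9.5340, hold=15.1483 ⇒ V=15.1483 continue  boundary S*=121.8300
step 1: (k=1,j=0): S=112.3387, K−S=40.4813, hold=39.6059 ⇒ V=40.4813 exercise | (k=1,j=1): S=132.1232, K−S=20.6968, hold=22.6974 ⇒ V=22.6974 continue  boundary S*=112.3387
step 0: (k=0,j=0): S=121.8300, K−S=30.9900, hold=31.1394 ⇒ V=31.1394 continue  boundary S*=-

price = 31.1394
boundary = - 112.3387 121.8300 112.3387 121.8300 112.3387 121.8300 132.1232 121.8300
tree:
31.1394
40.4813 22.6974
49.2332 30.9900 15.1483
57.3032 40.4813 22.0841 8.7914
64.7445 49.2332 30.9900 13.9511 4.0347
71.6062 57.3032 40.4813 21.3097 7.1832 1.1172
77.9332 64.7445 49.2332 30.9900 12.4393 2.3178 0.0000
83.7673 71.6062 57.3032 40.4813 20.6968 4.8086 0.0000 0.0000
89.1470 77.9332 64.7445 49.2332 30.9900 9.9761 0.0000 0.0000 0.0000
94.1075 83.7673 71.6062 57.3032 40.4813 20.6968 0.0000 0.0000 0.0000 0.0000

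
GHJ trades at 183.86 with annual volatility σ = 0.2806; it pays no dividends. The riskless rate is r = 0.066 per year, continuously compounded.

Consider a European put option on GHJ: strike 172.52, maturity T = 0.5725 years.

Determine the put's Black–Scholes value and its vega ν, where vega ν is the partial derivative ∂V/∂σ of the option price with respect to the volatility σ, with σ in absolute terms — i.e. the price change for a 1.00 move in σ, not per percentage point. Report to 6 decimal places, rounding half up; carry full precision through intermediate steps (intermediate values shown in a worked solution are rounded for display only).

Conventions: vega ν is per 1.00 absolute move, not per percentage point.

price = 7.574946
ν = 46.798568

σ√T = 0.2806·√0.5725 = 0.212312
d₁ = (ln(S/K) + (r+σ²/2)T) / (σ√T) = (ln(183.86/172.52) + (0.066+0.2806²/2)·0.5725) / 0.212312 = (0.063661 + 0.060323) / 0.212312 = 0.583973
d₂ = d₁ − σ√T = 0.583973 − 0.212312 = 0.371661
e^{−rT} = 0.962920
N(−d₁) = 0.279619,  N(−d₂) = 0.355073
Put price V = K·e^{−rT}·N(−d₂) − S·N(−d₁) = 58.985743 − 51.410797 = 7.574946
φ(d₁) = (1/√(2π))·e^{−d₁²/2} = 0.336401
ν = S·φ(d₁)·√T = 46.798568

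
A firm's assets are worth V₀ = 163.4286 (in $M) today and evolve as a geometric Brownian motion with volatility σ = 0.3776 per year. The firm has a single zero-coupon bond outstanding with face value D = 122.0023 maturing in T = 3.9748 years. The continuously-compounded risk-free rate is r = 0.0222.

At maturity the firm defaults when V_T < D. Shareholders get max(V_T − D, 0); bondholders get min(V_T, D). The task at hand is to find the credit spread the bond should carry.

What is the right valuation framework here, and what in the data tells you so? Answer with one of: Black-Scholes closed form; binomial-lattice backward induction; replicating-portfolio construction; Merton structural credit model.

framework: Merton structural credit model

Key observation: the data describe a firm's assets (V₀ = 163.4286, GBM) and a single zero-coupon debt of face 122.0023, so credit quantities follow from equity-as-call in the structural model.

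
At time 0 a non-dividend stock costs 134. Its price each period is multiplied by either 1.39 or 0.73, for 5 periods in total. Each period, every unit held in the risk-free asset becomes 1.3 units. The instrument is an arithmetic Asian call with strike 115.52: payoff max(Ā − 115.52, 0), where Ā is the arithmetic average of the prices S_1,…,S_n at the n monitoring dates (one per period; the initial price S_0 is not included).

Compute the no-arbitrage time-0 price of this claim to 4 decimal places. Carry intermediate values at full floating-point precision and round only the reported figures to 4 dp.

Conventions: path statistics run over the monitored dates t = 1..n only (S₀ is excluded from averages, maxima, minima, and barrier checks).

price = 53.8040

No-arbitrage gives p* = (R−d)/(u−d) = 0.8636: enumerate every path, weight its payoff by its p*-probability, and discount by R^5.
Enumerate all 2^5 = 32 price paths (U = up ×1.39, D = down ×0.73); each path with k up-moves has probability p*^k·(1−p*)^(5−k).
DDDDD: Ā=57.4379, payoff=0.0000, prob=0.000047
UDDDD: Ā=109.3681, payoff=0.0000, prob=0.000299
DUDDD: Ā=91.6801, payoff=0.0000, prob=0.000299
UUDDD: Ā=174.5690, payoff=59.0490, prob=0.001891
DDUDD: Ā=78.7679, payoff=0.0000, prob=0.000299
UDUDD: Ā=149.9827, payoff=34.4627, prob=0.001891
DUUDD: Ā=132.2947, payoff=16.7747, prob=0.001891
UUUDD: Ā=251.9036, payoff=136.3836, prob=0.011978
DDDUD: Ā=69.3419, payoff=0.0000, prob=0.000299
UDDUD: Ā=132.0347, payoff=16.5147, prob=0.001891
DUDUD: Ā=114.3467, payoff=0.0000, prob=0.001891
UUDUD: Ā=217.7286, payoff=102.2086, prob=0.011978
DDUUD: Ā=101.4344, payoff=0.0000, prob=0.001891
UDUUD: Ā=193.1423, payoff=77.6223, prob=0.011978
DUUUD: Ā=175.4543, payoff=59.9343, prob=0.011978
UUUUD: Ā=334.0842, payoff=218.5642, prob=0.075862
DDDDU: Ā=62.4610, payoff=0.0000, prob=0.000299
UDDDU: Ā=118.9326, payoff=3.4126, prob=0.001891
DUDDU: Ā=101.2446, payoff=0.0000, prob=0.001891
UUDDU: Ā=192.7809, payoff=77.2609, prob=0.011978
DDUDU: Ā=88.3324, payoff=0.0000, prob=0.001891
UDUDU: Ā=168.1945, payoff=52.6745, prob=0.011978
DUUDU: Ā=150.5065, payoff=34.9865, prob=0.011978
UUUDU: Ā=286.5809, payoff=171.0609, prob=0.075862
DDDUU: Ā=78.9064, payoff=0.0000, prob=0.001891
UDDUU: Ā=150.2465, payoff=34.7265, prob=0.011978
DUDUU: Ā=132.5585, payoff=17.0385, prob=0.011978
UUDUU: Ā=252.4060, payoff=136.8860, prob=0.075862
DDUUU: Ā=119.6463, payoff=4.1263, prob=0.011978
UDUUU: Ā=227.8196, payoff=112.2996, prob=0.075862
DUUUU: Ā=210.1316, payoff=94.6116, prob=0.075862
UUUUU: Ā=400.1137, payoff=284.5937, prob=0.480457
Price = Σ prob·payoff / R^5 = 199.770433 / 3.712930 = 53.8040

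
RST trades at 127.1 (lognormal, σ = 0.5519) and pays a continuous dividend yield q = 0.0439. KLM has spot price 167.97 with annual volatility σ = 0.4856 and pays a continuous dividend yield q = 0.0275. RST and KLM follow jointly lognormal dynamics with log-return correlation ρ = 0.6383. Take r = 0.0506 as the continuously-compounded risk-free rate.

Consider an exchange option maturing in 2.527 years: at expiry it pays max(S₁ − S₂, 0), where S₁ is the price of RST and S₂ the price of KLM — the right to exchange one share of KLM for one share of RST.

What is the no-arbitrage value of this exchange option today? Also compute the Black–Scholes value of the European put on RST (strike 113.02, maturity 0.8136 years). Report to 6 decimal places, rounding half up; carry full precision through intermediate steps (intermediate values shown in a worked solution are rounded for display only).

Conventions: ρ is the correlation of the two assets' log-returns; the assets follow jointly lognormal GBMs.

σ_eff = √(σ₁² + σ₂² − 2ρσ₁σ₂) = √(0.5519² + 0.4856² − 2·0.6383·0.5519·0.4856) = 0.445274
d₁ = (ln(S₁/S₂) + (q₂ − q₁ + σ_eff²/2)T) / (σ_eff√T) = (ln(127.1/167.97) + (0.0275 − 0.0439 + 0.099134)·2.527) / 0.707831 = -0.098528
d₂ = d₁ − σ_eff√T = -0.098528 − 0.707831 = -0.806360
N(d₁) = 0.460756,  N(d₂) = 0.210018
V = S₁·e^{−q₁T}·N(d₁) − S₂·e^{−q₂T}·N(d₂) = 52.412920 − 32.908458 = 19.504462
[vanilla: RST put K=113.02]
σ√T = 0.5519·√0.8136 = 0.497813
d₁ = (ln(S/K) + (r−q+σ²/2)T) / (σ√T) = (ln(127.1/113.02) + (0.0506−0.0439+0.5519²/2)·0.8136) / 0.497813 = (0.117409 + 0.129360) / 0.497813 = 0.495707
d₂ = d₁ − σ√T = 0.495707 − 0.497813 = -0.002106
e^{−rT} = 0.959668
e^{−qT} = 0.964913
N(−d₁) = 0.310051,  N(−d₂) = 0.500840
price = K·e^{−rT}·N(−d₂) − S·e^{−qT}·N(−d₁) = 54.321931 − 38.024750 = 16.297181

exchange price = 19.504462
price(RST put K=113.02) = 16.297181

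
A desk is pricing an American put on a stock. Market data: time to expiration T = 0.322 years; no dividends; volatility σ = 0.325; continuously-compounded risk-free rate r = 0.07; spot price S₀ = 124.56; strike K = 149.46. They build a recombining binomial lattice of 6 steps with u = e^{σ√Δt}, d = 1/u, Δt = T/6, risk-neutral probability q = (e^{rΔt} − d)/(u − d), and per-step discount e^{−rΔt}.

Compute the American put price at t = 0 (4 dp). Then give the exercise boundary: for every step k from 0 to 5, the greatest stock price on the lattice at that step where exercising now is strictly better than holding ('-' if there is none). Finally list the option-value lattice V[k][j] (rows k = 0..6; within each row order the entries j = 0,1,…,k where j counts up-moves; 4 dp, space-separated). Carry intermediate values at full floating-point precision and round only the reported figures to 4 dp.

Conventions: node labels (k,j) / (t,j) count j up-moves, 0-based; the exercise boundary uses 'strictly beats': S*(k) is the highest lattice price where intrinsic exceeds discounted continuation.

params: Δt=0.05367 u=1.07820 d=0.92747 q=0.50616 e^(-rΔt)=0.99625
t_6 payoffs: 70.1750 57.2906 42.3123 24.9000 4.6580 0.0000 0.0000
t_5: node(5,0) S=85.4848 payoff=63.9752 vs cont=63.4148 → 63.9752 [stop]  node(5,1) S=99.3768 payoff=50.0832 vs cont=49.5228 → 50.0832 [stop]  node(5,2) S=115.5263 payoff=33.9337 vs cont=33.3733 → 33.9337 [stop]  node(5,3) S=134.3002 payoff=15.1598 vs cont=14.5994 → 15.1598 [stop]  node(5,4) S=156.1250 payoff=0.0000 vs cont=2.2917 → 2.2917 [wait]  node(5,5) S=181.4965 payoff=0.0000 vs cont=0.0000 → 0.0000 [wait]  ⇒ S*(5)=134.3002
t_4: node(4,0) S=92.1694 payoff=57.2906 vs cont=56.7301 → 57.2906 [stop]  node(4,1) S=107.1477 payoff=42.3123 vs cont=41.7519 → 42.3123 [stop]  node(4,2) S=124.5600 payoff=24.9000 vs cont=24.3396 → 24.9000 [stop]  node(4,3) S=144.8020 payoff=4.6580 vs cont=8.6141 → 8.6141 [wait]  node(4,4) S=168.3334 payoff=0.0000 vs cont=1.1275 → 1.1275 [wait]  ⇒ S*(4)=124.5600
t_3: node(3,0) S=99.3768 payoff=50.0832 vs cont=49.5228 → 50.0832 [stop]  node(3,1) S=115.5263 payoff=33.9337 vs cont=33.3733 → 33.9337 [stop]  node(3,2) S=134.3002 payoff=15.1598 vs cont=16.5943 → 16.5943 [wait]  node(3,3) S=156.1250 payoff=0.0000 vs cont=4.8066 → 4.8066 [wait]  ⇒ S*(3)=115.5263
t_2: node(2,0) S=107.1477 payoff=42.3123 vs cont=41.7519 → 42.3123 [stop]  node(2,1) S=124.5600 payoff=24.9000 vs cont=25.0629 → 25.0629 [wait]  node(2,2) S=144.8020 payoff=4.6580 vs cont=10.5880 → 10.5880 [wait]  ⇒ S*(2)=107.1477
t_1: node(1,0) S=115.5263 payoff=33.9337 vs cont=33.4555 → 33.9337 [stop]  node(1,1) S=134.3002 payoff=15.1598 vs cont=17.6698 → 17.6698 [wait]  ⇒ S*(1)=115.5263
t_0: node(0,0) S=124.5600 payoff=24.9000 vs cont=25.6053 → 25.6053 [wait]  ⇒ S*(0)=-

price = 25.6053
boundary = - 115.5263 107.1477 115.5263 124.5600 134.3002
tree:
25.6053
33.9337 17.6698
42.3123 25.0629 10.5880
50.0832 33.9337 16.5943 4.8066
57.2906 42.3123 24.9000 8.6141 1.1275
63.9752 50.0832 33.9337 15.1598 2.2917 0.0000
70.1750 57.2906 42.3123 24.9000 4.6580 0.0000 0.0000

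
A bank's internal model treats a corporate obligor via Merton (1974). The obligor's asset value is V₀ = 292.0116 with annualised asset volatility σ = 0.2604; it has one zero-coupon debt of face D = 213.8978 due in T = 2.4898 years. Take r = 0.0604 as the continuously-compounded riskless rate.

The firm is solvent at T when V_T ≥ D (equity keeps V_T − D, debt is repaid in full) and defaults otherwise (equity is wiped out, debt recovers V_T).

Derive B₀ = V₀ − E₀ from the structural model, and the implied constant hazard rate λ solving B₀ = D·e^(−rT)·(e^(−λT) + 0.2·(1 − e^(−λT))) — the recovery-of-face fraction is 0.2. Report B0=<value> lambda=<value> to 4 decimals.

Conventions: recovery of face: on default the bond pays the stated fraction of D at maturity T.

Equity is a call on the firm's assets struck at D = 213.8978:
d₁ = [ln(V₀/D) + (r + σ²/2)T] / (σ√T)
   = [ln(292.0116/213.8978) + (0.0604 + 0.5·0.2604²)·2.4898] / (0.2604·√2.4898)
   = [0.311295 + 0.234798] / 0.410888 = 1.329058
d₂ = d₁ − σ√T = 1.329058 − 0.410888 = 0.918170
N(d₁) = 0.908086,  N(d₂) = 0.820735,  e^(−rT) = 0.860378
E₀ = V₀·N(d₁) − D·e^(−rT)·N(d₂)
   = 292.0116·0.908086 − 213.8978·0.860378·0.820735 = 114.129279
B₀ = V₀ − E₀ = 292.0116 − 114.129279 = 177.882321
e^(−λT) = (B₀·e^(rT)/D − 0.2)/(1 − 0.2) = (177.8823·1.162280/213.8978 − 0.2)/0.8 = 0.95822367
λ = −ln(0.95822367)/2.4898 = 0.017140

B0=177.8823 lambda=0.0171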